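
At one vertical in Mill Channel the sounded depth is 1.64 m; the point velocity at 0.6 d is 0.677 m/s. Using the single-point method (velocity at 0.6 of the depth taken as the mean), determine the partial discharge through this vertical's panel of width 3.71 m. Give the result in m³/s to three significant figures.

4.12 m³/s

v̄ = v₀.₆ = 0.677 m/s
q = v̄ × d × w = 0.6770 × 1.64 × 3.71 = 4.119 m³/s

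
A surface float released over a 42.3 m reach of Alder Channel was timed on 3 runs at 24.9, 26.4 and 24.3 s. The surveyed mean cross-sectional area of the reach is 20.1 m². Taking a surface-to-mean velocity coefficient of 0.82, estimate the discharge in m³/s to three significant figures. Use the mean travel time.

27.7 m³/s

t̄ = (24.9 + 26.4 + 24.3) / 3 = 25.2 s
v_surface = L / t̄ = 42.3 / 25.2 = 1.679 m/s
v_mean = 0.82 × 1.679 = 1.376 m/s
Q = A × v_mean = 20.1 × 1.376 = 27.67 m³/s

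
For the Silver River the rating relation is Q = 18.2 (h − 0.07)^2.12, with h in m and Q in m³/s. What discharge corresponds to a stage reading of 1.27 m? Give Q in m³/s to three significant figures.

Q = 18.2 × (1.27 − 0.07)^2.12 = 18.2 × 1.2^2.12 = 26.79 m³/s

26.8 m³/s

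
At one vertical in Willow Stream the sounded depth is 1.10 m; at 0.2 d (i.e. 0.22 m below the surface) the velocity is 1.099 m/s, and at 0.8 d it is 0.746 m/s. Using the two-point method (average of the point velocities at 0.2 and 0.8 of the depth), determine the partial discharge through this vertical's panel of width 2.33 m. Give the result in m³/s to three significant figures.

v̄ = (1.099 + 0.746) / 2 = 0.9225 m/s
q = v̄ × d × w = 0.9225 × 1.10 × 2.33 = 2.364 m³/s

2.36 m³/s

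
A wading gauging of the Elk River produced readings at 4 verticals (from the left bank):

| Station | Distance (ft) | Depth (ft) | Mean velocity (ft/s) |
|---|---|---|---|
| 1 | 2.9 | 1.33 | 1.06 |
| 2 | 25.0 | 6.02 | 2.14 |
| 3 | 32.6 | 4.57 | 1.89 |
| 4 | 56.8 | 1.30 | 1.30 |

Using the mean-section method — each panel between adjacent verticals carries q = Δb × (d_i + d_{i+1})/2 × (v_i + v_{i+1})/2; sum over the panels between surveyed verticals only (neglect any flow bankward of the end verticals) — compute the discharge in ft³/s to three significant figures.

Panel 1-2: Δb = 22.1 ft, d̄ = (1.33+6.02)/2 = 3.675, v̄ = (1.06+2.14)/2 = 1.6 → q = 22.1×3.675×1.6 = 129.9 ft³/s
Panel 2-3: Δb = 7.6 ft, d̄ = (6.02+4.57)/2 = 5.295, v̄ = (2.14+1.89)/2 = 2.015 → q = 7.6×5.295×2.015 = 81.09 ft³/s
Panel 3-4: Δb = 24.2 ft, d̄ = (4.57+1.30)/2 = 2.935, v̄ = (1.89+1.30)/2 = 1.595 → q = 24.2×2.935×1.595 = 113.3 ft³/s
Q = Σ q = 324.3 ft³/s

324 ft³/s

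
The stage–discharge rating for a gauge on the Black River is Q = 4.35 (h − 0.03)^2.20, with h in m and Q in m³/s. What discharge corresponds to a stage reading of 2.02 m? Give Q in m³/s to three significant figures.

19.8 m³/s

Q = 4.35 × (2.02 − 0.03)^2.20 = 4.35 × 1.99^2.20 = 19.77 m³/s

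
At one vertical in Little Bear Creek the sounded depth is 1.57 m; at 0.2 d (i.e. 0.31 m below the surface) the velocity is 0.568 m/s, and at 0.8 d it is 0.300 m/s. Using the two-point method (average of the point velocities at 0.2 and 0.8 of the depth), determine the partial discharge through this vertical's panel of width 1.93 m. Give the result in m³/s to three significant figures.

v̄ = (0.568 + 0.300) / 2 = 0.4340 m/s
q = v̄ × d × w = 0.4340 × 1.57 × 1.93 = 1.315 m³/s

1.32 m³/s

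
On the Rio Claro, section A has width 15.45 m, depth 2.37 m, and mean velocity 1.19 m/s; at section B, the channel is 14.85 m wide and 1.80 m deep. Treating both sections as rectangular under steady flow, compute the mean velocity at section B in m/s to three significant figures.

1.63 m/s

Q = A₁V₁ = (15.45×2.37) × 1.19 = 43.57 m³/s
A₂ = 14.85 × 1.80 = 26.73 m²
V₂ = Q/A₂ = 43.57/26.73 = 1.630 m/s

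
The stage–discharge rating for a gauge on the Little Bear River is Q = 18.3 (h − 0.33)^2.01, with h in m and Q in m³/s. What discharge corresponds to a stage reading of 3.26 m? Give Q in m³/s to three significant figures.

Q = 18.3 × (3.26 − 0.33)^2.01 = 18.3 × 2.93^2.01 = 158.8 m³/s

159 m³/s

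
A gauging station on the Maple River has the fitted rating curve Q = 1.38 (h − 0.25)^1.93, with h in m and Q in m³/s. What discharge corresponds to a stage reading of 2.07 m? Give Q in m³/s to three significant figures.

4.38 m³/s

Q = 1.38 × (2.07 − 0.25)^1.93 = 1.38 × 1.82^1.93 = 4.383 m³/s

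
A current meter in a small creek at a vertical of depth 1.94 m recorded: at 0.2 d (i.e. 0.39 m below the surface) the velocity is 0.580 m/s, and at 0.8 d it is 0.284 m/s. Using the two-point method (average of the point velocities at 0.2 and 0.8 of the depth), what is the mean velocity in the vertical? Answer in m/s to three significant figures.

v̄ = (0.580 + 0.284) / 2 = 0.4320 m/s

0.432 m/s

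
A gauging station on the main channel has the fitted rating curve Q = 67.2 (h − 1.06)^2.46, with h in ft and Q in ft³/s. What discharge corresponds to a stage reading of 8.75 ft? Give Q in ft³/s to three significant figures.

Q = 67.2 × (8.75 − 1.06)^2.46 = 67.2 × 7.69^2.46 = 10160 ft³/s

10200 ft³/s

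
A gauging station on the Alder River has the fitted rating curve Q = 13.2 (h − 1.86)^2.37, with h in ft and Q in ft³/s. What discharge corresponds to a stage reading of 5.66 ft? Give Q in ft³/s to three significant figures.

Q = 13.2 × (5.66 − 1.86)^2.37 = 13.2 × 3.8^2.37 = 312.4 ft³/s

312 ft³/s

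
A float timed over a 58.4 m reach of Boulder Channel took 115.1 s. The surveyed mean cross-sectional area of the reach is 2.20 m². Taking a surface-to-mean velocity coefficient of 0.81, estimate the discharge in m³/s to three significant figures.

0.904 m³/s

v_surface = L / t̄ = 58.4 / 115.1 = 0.5074 m/s
v_mean = 0.81 × 0.5074 = 0.4110 m/s
Q = A × v_mean = 2.20 × 0.4110 = 0.9042 m³/s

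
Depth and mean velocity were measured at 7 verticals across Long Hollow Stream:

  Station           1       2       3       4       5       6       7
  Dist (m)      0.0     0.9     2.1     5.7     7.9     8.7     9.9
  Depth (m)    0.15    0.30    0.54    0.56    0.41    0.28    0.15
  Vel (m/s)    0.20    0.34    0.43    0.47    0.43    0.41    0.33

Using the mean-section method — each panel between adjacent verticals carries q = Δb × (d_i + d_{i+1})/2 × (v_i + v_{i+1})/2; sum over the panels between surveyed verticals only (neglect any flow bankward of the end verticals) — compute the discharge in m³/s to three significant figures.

Panel 1-2: Δb = 0.9 m, d̄ = (0.15+0.30)/2 = 0.225, v̄ = (0.20+0.34)/2 = 0.27 → q = 0.9×0.225×0.27 = 0.05468 m³/s
Panel 2-3: Δb = 1.2 m, d̄ = (0.30+0.54)/2 = 0.42, v̄ = (0.34+0.43)/2 = 0.385 → q = 1.2×0.42×0.385 = 0.1940 m³/s
Panel 3-4: Δb = 3.6 m, d̄ = (0.54+0.56)/2 = 0.55, v̄ = (0.43+0.47)/2 = 0.45 → q = 3.6×0.55×0.45 = 0.8910 m³/s
Panel 4-5: Δb = 2.2 m, d̄ = (0.56+0.41)/2 = 0.485, v̄ = (0.47+0.43)/2 = 0.45 → q = 2.2×0.485×0.45 = 0.4802 m³/s
Panel 5-6: Δb = 0.8 m, d̄ = (0.41+0.28)/2 = 0.345, v̄ = (0.43+0.41)/2 = 0.42 → q = 0.8×0.345×0.42 = 0.1159 m³/s
Panel 6-7: Δb = 1.2 m, d̄ = (0.28+0.15)/2 = 0.215, v̄ = (0.41+0.33)/2 = 0.37 → q = 1.2×0.215×0.37 = 0.09546 m³/s
Q = Σ q = 1.831 m³/s

1.83 m³/s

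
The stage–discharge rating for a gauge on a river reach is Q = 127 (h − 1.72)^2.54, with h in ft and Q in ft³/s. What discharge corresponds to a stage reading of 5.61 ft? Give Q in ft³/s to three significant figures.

Q = 127 × (5.61 − 1.72)^2.54 = 127 × 3.89^2.54 = 4002 ft³/s

4000 ft³/s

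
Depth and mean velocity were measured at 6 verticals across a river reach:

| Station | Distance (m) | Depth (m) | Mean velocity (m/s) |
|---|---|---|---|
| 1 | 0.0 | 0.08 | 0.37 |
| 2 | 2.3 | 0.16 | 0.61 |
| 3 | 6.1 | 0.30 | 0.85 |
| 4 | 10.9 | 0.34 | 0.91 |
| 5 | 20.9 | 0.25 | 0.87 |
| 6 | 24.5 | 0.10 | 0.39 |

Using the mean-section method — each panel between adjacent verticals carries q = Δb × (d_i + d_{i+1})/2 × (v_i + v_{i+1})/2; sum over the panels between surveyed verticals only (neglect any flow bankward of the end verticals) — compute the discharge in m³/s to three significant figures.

5.15 m³/s

Panel 1-2: Δb = 2.3 m, d̄ = (0.08+0.16)/2 = 0.12, v̄ = (0.37+0.61)/2 = 0.49 → q = 2.3×0.12×0.49 = 0.1352 m³/s
Panel 2-3: Δb = 3.8 m, d̄ = (0.16+0.30)/2 = 0.23, v̄ = (0.61+0.85)/2 = 0.73 → q = 3.8×0.23×0.73 = 0.6380 m³/s
Panel 3-4: Δb = 4.8 m, d̄ = (0.30+0.34)/2 = 0.32, v̄ = (0.85+0.91)/2 = 0.88 → q = 4.8×0.32×0.88 = 1.352 m³/s
Panel 4-5: Δb = 10 m, d̄ = (0.34+0.25)/2 = 0.295, v̄ = (0.91+0.87)/2 = 0.89 → q = 10×0.295×0.89 = 2.626 m³/s
Panel 5-6: Δb = 3.6 m, d̄ = (0.25+0.10)/2 = 0.175, v̄ = (0.87+0.39)/2 = 0.63 → q = 3.6×0.175×0.63 = 0.3969 m³/s
Q = Σ q = 5.147 m³/s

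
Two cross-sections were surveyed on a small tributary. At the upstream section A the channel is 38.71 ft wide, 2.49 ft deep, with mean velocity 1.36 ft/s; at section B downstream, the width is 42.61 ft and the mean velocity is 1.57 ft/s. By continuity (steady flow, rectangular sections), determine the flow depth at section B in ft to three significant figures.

1.96 ft

Q = A₁V₁ = (38.71×2.49) × 1.36 = 131.1 ft³/s
d₂ = Q/(b₂ V₂) = 131.1/(42.61×1.57) = 1.960 ft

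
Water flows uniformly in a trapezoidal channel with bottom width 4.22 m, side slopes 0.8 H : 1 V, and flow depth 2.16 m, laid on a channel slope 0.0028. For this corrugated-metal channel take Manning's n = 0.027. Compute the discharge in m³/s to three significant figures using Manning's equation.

30.3 m³/s

A = (b + z·y)·y = (4.22 + 0.8×2.16)×2.16 = 12.85 m²
P = b + 2y√(1+z²) = 4.22 + 2×2.16×√(1+0.8²) = 9.752 m
R = A/P = 12.85/9.752 = 1.317 m
Q = (1/n)·A·R^(2/3)·S^(1/2) = (1/0.027) × 12.85 × 1.317^(2/3) × 0.0028^(1/2) = 30.26 m³/s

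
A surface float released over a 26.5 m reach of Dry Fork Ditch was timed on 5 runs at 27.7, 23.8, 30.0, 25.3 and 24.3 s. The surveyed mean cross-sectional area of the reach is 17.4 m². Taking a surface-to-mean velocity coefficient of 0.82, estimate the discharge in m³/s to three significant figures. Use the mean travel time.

t̄ = (27.7 + 23.8 + 30.0 + 25.3 + 24.3) / 5 = 26.22 s
v_surface = L / t̄ = 26.5 / 26.22 = 1.011 m/s
v_mean = 0.82 × 1.011 = 0.8288 m/s
Q = A × v_mean = 17.4 × 0.8288 = 14.42 m³/s

14.4 m³/s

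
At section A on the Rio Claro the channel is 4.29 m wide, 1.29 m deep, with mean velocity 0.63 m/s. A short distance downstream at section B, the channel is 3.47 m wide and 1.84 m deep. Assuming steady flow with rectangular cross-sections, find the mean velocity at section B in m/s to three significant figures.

Q = A₁V₁ = (4.29×1.29) × 0.63 = 3.486 m³/s
A₂ = 3.47 × 1.84 = 6.385 m²
V₂ = Q/A₂ = 3.486/6.385 = 0.5461 m/s

0.546 m/s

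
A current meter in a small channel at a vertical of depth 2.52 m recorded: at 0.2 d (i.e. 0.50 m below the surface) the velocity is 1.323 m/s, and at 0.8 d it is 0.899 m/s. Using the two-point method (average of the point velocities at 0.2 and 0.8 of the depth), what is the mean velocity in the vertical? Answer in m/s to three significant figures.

1.11 m/s

v̄ = (1.323 + 0.899) / 2 = 1.111 m/s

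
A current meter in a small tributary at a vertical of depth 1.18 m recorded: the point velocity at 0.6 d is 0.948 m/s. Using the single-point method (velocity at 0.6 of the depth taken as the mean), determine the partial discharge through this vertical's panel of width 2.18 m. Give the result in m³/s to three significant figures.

v̄ = v₀.₆ = 0.948 m/s
q = v̄ × d × w = 0.9480 × 1.18 × 2.18 = 2.439 m³/s

2.44 m³/s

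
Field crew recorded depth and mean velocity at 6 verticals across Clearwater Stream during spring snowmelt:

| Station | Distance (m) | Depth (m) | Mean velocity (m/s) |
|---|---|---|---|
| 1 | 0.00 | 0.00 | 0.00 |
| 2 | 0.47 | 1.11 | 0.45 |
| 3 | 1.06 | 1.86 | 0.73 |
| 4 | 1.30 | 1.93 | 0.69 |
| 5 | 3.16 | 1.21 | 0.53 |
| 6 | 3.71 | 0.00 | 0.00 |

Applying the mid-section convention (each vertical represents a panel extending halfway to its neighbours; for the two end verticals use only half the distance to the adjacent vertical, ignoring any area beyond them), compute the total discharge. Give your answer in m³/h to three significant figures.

w_2 = (1.06 − 0.00)/2 = 0.53 m; q_2 = 0.45 × 1.11 × 0.53 = 0.2647 m³/s
w_3 = (1.30 − 0.47)/2 = 0.415 m; q_3 = 0.73 × 1.86 × 0.415 = 0.5635 m³/s
w_4 = (3.16 − 1.06)/2 = 1.05 m; q_4 = 0.69 × 1.93 × 1.05 = 1.398 m³/s
w_5 = (3.71 − 1.30)/2 = 1.205 m; q_5 = 0.53 × 1.21 × 1.205 = 0.7728 m³/s
Stations 1, 6 contribute zero (depth or velocity is 0).
Q = Σ qᵢ = 2.999 m³/s
= 2.999 × 3600 = 10800 m³/h

10800 m³/h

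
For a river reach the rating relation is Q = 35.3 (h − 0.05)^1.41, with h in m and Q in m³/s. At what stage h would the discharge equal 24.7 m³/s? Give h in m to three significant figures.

0.826 m

h − h₀ = (Q/C)^(1/b) = (24.7/35.3)^(1/1.41) = 0.7763 m
h = 0.05 + 0.7763 = 0.8263 m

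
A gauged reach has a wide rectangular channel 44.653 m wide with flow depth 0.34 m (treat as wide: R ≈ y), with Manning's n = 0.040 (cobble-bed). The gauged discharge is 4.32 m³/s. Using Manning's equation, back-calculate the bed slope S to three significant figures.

0.000546

A = b·y = 44.653 × 0.34 = 15.18 m²
Wide channel: R ≈ y = 0.34 m
S = (Q·n / (1·A·R^(2/3)))² = (4.32×0.040 / (1×15.18×0.4871))² = 0.0005459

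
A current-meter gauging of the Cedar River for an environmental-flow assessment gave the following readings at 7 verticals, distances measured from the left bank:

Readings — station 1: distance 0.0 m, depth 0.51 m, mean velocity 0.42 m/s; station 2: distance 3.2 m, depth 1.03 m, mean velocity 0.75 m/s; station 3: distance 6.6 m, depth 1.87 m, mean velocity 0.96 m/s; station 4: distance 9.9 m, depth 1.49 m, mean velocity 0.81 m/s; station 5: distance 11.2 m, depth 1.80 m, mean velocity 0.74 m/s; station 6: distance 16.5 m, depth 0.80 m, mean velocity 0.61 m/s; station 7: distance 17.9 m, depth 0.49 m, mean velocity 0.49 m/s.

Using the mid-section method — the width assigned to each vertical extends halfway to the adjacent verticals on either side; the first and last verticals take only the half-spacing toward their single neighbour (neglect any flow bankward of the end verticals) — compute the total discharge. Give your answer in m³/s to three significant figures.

w_1 = (3.2 − 0.0)/2 = 1.6 m; q_1 = 0.42 × 0.51 × 1.6 = 0.3427 m³/s
w_2 = (6.6 − 0.0)/2 = 3.3 m; q_2 = 0.75 × 1.03 × 3.3 = 2.549 m³/s
w_3 = (9.9 − 3.2)/2 = 3.35 m; q_3 = 0.96 × 1.87 × 3.35 = 6.014 m³/s
w_4 = (11.2 − 6.6)/2 = 2.3 m; q_4 = 0.81 × 1.49 × 2.3 = 2.776 m³/s
w_5 = (16.5 − 9.9)/2 = 3.3 m; q_5 = 0.74 × 1.80 × 3.3 = 4.396 m³/s
w_6 = (17.9 − 11.2)/2 = 3.35 m; q_6 = 0.61 × 0.80 × 3.35 = 1.635 m³/s
w_7 = (17.9 − 16.5)/2 = 0.7 m; q_7 = 0.49 × 0.49 × 0.7 = 0.1681 m³/s
Q = Σ qᵢ = 17.88 m³/s

17.9 m³/s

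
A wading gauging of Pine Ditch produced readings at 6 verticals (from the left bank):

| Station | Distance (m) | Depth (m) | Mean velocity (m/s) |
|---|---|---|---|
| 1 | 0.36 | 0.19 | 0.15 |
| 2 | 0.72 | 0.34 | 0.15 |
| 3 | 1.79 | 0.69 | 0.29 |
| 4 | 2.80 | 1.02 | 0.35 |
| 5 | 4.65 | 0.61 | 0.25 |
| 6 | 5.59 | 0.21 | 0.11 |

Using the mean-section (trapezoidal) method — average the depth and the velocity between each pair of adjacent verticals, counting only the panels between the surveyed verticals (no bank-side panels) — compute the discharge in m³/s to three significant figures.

Panel 1-2: Δb = 0.36 m, d̄ = (0.19+0.34)/2 = 0.265, v̄ = (0.15+0.15)/2 = 0.15 → q = 0.36×0.265×0.15 = 0.01431 m³/s
Panel 2-3: Δb = 1.07 m, d̄ = (0.34+0.69)/2 = 0.515, v̄ = (0.15+0.29)/2 = 0.22 → q = 1.07×0.515×0.22 = 0.1212 m³/s
Panel 3-4: Δb = 1.01 m, d̄ = (0.69+1.02)/2 = 0.855, v̄ = (0.29+0.35)/2 = 0.32 → q = 1.01×0.855×0.32 = 0.2763 m³/s
Panel 4-5: Δb = 1.85 m, d̄ = (1.02+0.61)/2 = 0.815, v̄ = (0.35+0.25)/2 = 0.3 → q = 1.85×0.815×0.3 = 0.4523 m³/s
Panel 5-6: Δb = 0.94 m, d̄ = (0.61+0.21)/2 = 0.41, v̄ = (0.25+0.11)/2 = 0.18 → q = 0.94×0.41×0.18 = 0.06937 m³/s
Q = Σ q = 0.9336 m³/s

0.934 m³/s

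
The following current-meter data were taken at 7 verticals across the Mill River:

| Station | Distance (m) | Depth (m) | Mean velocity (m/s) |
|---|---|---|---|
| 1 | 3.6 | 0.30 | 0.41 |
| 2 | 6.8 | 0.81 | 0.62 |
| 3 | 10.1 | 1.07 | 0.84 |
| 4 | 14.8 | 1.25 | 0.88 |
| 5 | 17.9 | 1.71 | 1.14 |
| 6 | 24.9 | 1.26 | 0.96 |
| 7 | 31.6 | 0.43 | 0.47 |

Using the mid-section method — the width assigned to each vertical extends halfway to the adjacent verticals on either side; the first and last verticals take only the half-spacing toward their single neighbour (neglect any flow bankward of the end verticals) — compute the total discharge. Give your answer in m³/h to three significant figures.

w_1 = (6.8 − 3.6)/2 = 1.6 m; q_1 = 0.41 × 0.30 × 1.6 = 0.1968 m³/s
w_2 = (10.1 − 3.6)/2 = 3.25 m; q_2 = 0.62 × 0.81 × 3.25 = 1.632 m³/s
w_3 = (14.8 − 6.8)/2 = 4 m; q_3 = 0.84 × 1.07 × 4 = 3.595 m³/s
w_4 = (17.9 − 10.1)/2 = 3.9 m; q_4 = 0.88 × 1.25 × 3.9 = 4.290 m³/s
w_5 = (24.9 − 14.8)/2 = 5.05 m; q_5 = 1.14 × 1.71 × 5.05 = 9.844 m³/s
w_6 = (31.6 − 17.9)/2 = 6.85 m; q_6 = 0.96 × 1.26 × 6.85 = 8.286 m³/s
w_7 = (31.6 − 24.9)/2 = 3.35 m; q_7 = 0.47 × 0.43 × 3.35 = 0.6770 m³/s
Q = Σ qᵢ = 28.52 m³/s
= 28.52 × 3600 = 102700 m³/h

103000 m³/h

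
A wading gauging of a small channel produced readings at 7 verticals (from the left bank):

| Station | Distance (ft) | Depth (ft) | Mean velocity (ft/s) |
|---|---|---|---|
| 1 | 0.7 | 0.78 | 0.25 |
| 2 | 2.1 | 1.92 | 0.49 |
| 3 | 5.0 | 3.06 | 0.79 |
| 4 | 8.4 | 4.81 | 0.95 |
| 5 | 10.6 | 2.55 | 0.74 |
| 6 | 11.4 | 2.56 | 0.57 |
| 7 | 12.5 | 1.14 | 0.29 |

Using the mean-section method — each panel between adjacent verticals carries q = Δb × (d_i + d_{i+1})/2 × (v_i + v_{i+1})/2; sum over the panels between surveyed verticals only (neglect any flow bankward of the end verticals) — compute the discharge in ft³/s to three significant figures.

Panel 1-2: Δb = 1.4 ft, d̄ = (0.78+1.92)/2 = 1.35, v̄ = (0.25+0.49)/2 = 0.37 → q = 1.4×1.35×0.37 = 0.6993 ft³/s
Panel 2-3: Δb = 2.9 ft, d̄ = (1.92+3.06)/2 = 2.49, v̄ = (0.49+0.79)/2 = 0.64 → q = 2.9×2.49×0.64 = 4.621 ft³/s
Panel 3-4: Δb = 3.4 ft, d̄ = (3.06+4.81)/2 = 3.935, v̄ = (0.79+0.95)/2 = 0.87 → q = 3.4×3.935×0.87 = 11.64 ft³/s
Panel 4-5: Δb = 2.2 ft, d̄ = (4.81+2.55)/2 = 3.68, v̄ = (0.95+0.74)/2 = 0.845 → q = 2.2×3.68×0.845 = 6.841 ft³/s
Panel 5-6: Δb = 0.8 ft, d̄ = (2.55+2.56)/2 = 2.555, v̄ = (0.74+0.57)/2 = 0.655 → q = 0.8×2.555×0.655 = 1.339 ft³/s
Panel 6-7: Δb = 1.1 ft, d̄ = (2.56+1.14)/2 = 1.85, v̄ = (0.57+0.29)/2 = 0.43 → q = 1.1×1.85×0.43 = 0.8751 ft³/s
Q = Σ q = 26.02 ft³/s

26.0 ft³/s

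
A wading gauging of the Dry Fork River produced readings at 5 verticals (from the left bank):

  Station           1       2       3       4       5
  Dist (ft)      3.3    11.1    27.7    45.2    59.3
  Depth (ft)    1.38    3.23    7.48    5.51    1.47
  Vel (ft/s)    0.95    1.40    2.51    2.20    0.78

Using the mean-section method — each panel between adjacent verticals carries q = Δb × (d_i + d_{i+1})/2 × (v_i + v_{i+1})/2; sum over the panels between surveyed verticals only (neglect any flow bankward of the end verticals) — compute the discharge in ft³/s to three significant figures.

Panel 1-2: Δb = 7.8 ft, d̄ = (1.38+3.23)/2 = 2.305, v̄ = (0.95+1.40)/2 = 1.175 → q = 7.8×2.305×1.175 = 21.13 ft³/s
Panel 2-3: Δb = 16.6 ft, d̄ = (3.23+7.48)/2 = 5.355, v̄ = (1.40+2.51)/2 = 1.955 → q = 16.6×5.355×1.955 = 173.8 ft³/s
Panel 3-4: Δb = 17.5 ft, d̄ = (7.48+5.51)/2 = 6.495, v̄ = (2.51+2.20)/2 = 2.355 → q = 17.5×6.495×2.355 = 267.7 ft³/s
Panel 4-5: Δb = 14.1 ft, d̄ = (5.51+1.47)/2 = 3.49, v̄ = (2.20+0.78)/2 = 1.49 → q = 14.1×3.49×1.49 = 73.32 ft³/s
Q = Σ q = 535.9 ft³/s

536 ft³/s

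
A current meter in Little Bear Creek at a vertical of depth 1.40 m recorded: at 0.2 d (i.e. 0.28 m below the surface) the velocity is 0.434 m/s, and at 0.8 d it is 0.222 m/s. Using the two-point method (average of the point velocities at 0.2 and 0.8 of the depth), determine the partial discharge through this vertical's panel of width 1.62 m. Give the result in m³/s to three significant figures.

0.744 m³/s

v̄ = (0.434 + 0.222) / 2 = 0.3280 m/s
q = v̄ × d × w = 0.3280 × 1.40 × 1.62 = 0.7439 m³/s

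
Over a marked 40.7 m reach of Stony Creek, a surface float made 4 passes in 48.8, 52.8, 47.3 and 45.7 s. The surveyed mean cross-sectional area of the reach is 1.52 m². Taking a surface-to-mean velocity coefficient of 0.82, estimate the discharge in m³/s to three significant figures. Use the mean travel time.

1.04 m³/s

t̄ = (48.8 + 52.8 + 47.3 + 45.7) / 4 = 48.65 s
v_surface = L / t̄ = 40.7 / 48.65 = 0.8366 m/s
v_mean = 0.82 × 0.8366 = 0.6860 m/s
Q = A × v_mean = 1.52 × 0.6860 = 1.043 m³/s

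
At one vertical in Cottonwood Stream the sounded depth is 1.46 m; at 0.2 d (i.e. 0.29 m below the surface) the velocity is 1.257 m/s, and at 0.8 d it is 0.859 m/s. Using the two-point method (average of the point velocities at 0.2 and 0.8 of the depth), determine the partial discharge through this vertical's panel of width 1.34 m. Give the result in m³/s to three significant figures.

2.07 m³/s

v̄ = (1.257 + 0.859) / 2 = 1.058 m/s
q = v̄ × d × w = 1.058 × 1.46 × 1.34 = 2.070 m³/s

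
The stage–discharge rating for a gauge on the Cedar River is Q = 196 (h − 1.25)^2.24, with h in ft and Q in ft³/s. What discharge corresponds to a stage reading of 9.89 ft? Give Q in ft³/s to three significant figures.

Q = 196 × (9.89 − 1.25)^2.24 = 196 × 8.64^2.24 = 24550 ft³/s

24500 ft³/s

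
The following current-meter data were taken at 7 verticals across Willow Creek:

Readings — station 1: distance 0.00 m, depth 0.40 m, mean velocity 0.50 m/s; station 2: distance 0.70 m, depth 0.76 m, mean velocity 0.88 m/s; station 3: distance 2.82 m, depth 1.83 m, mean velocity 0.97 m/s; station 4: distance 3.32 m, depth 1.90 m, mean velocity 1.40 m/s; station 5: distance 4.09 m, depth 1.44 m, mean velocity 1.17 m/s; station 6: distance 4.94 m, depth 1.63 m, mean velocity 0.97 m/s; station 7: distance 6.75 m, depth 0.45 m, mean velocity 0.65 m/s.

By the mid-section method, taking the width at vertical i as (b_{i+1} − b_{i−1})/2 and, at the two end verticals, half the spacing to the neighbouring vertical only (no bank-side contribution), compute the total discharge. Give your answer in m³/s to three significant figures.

8.76 m³/s

w_1 = (0.70 − 0.00)/2 = 0.35 m; q_1 = 0.50 × 0.40 × 0.35 = 0.07000 m³/s
w_2 = (2.82 − 0.00)/2 = 1.41 m; q_2 = 0.88 × 0.76 × 1.41 = 0.9430 m³/s
w_3 = (3.32 − 0.70)/2 = 1.31 m; q_3 = 0.97 × 1.83 × 1.31 = 2.325 m³/s
w_4 = (4.09 − 2.82)/2 = 0.635 m; q_4 = 1.40 × 1.90 × 0.635 = 1.689 m³/s
w_5 = (4.94 − 3.32)/2 = 0.81 m; q_5 = 1.17 × 1.44 × 0.81 = 1.365 m³/s
w_6 = (6.75 − 4.09)/2 = 1.33 m; q_6 = 0.97 × 1.63 × 1.33 = 2.103 m³/s
w_7 = (6.75 − 4.94)/2 = 0.905 m; q_7 = 0.65 × 0.45 × 0.905 = 0.2647 m³/s
Q = Σ qᵢ = 8.760 m³/s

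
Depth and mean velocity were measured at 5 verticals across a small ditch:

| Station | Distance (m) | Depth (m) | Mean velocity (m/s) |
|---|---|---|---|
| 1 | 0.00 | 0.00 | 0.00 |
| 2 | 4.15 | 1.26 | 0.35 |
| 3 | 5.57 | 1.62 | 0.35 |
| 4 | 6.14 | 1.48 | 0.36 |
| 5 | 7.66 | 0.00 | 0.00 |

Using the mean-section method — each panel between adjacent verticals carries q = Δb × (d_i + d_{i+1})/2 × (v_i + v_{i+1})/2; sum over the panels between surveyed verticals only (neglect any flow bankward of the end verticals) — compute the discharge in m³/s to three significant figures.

Panel 1-2: Δb = 4.15 m, d̄ = (0.00+1.26)/2 = 0.63, v̄ = (0.00+0.35)/2 = 0.175 → q = 4.15×0.63×0.175 = 0.4575 m³/s
Panel 2-3: Δb = 1.42 m, d̄ = (1.26+1.62)/2 = 1.44, v̄ = (0.35+0.35)/2 = 0.35 → q = 1.42×1.44×0.35 = 0.7157 m³/s
Panel 3-4: Δb = 0.57 m, d̄ = (1.62+1.48)/2 = 1.55, v̄ = (0.35+0.36)/2 = 0.355 → q = 0.57×1.55×0.355 = 0.3136 m³/s
Panel 4-5: Δb = 1.52 m, d̄ = (1.48+0.00)/2 = 0.74, v̄ = (0.36+0.00)/2 = 0.18 → q = 1.52×0.74×0.18 = 0.2025 m³/s
Q = Σ q = 1.689 m³/s

1.69 m³/s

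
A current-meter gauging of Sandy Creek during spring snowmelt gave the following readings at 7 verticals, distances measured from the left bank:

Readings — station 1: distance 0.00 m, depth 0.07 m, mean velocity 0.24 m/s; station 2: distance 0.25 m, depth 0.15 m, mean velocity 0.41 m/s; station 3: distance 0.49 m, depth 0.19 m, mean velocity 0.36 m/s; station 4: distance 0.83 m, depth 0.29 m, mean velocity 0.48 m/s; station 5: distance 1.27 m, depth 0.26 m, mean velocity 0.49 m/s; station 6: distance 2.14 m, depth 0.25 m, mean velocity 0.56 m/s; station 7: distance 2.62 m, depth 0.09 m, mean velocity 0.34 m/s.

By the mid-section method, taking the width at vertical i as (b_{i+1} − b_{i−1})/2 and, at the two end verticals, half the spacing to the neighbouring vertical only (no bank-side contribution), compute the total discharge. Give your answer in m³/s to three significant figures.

w_1 = (0.25 − 0.00)/2 = 0.125 m; q_1 = 0.24 × 0.07 × 0.125 = 0.002100 m³/s
w_2 = (0.49 − 0.00)/2 = 0.245 m; q_2 = 0.41 × 0.15 × 0.245 = 0.01507 m³/s
w_3 = (0.83 − 0.25)/2 = 0.29 m; q_3 = 0.36 × 0.19 × 0.29 = 0.01984 m³/s
w_4 = (1.27 − 0.49)/2 = 0.39 m; q_4 = 0.48 × 0.29 × 0.39 = 0.05429 m³/s
w_5 = (2.14 − 0.83)/2 = 0.655 m; q_5 = 0.49 × 0.26 × 0.655 = 0.08345 m³/s
w_6 = (2.62 − 1.27)/2 = 0.675 m; q_6 = 0.56 × 0.25 × 0.675 = 0.09450 m³/s
w_7 = (2.62 − 2.14)/2 = 0.24 m; q_7 = 0.34 × 0.09 × 0.24 = 0.007344 m³/s
Q = Σ qᵢ = 0.2766 m³/s

0.277 m³/s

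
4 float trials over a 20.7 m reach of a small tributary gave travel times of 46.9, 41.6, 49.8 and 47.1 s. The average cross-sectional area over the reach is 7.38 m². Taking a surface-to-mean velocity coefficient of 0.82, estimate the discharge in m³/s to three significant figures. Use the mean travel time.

2.70 m³/s

t̄ = (46.9 + 41.6 + 49.8 + 47.1) / 4 = 46.35 s
v_surface = L / t̄ = 20.7 / 46.35 = 0.4466 m/s
v_mean = 0.82 × 0.4466 = 0.3662 m/s
Q = A × v_mean = 7.38 × 0.3662 = 2.703 m³/s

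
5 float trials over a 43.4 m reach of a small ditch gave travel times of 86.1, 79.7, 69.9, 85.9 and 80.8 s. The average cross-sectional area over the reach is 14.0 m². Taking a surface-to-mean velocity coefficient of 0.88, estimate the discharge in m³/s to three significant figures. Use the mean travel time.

6.64 m³/s

t̄ = (86.1 + 79.7 + 69.9 + 85.9 + 80.8) / 5 = 80.48 s
v_surface = L / t̄ = 43.4 / 80.48 = 0.5393 m/s
v_mean = 0.88 × 0.5393 = 0.4746 m/s
Q = A × v_mean = 14.0 × 0.4746 = 6.644 m³/s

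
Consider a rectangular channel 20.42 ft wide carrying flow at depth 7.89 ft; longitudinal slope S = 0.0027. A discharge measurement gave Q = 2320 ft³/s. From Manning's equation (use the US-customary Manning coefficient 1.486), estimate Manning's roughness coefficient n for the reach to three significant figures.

A = b·y = 20.42 × 7.89 = 161.1 ft²
P = b + 2y = 20.42 + 2×7.89 = 36.20 ft
R = A/P = 161.1/36.20 = 4.451 ft
n = (1.486/Q)·A·R^(2/3)·S^(1/2) = (1.486/2320) × 161.1 × 2.706 × 0.05196 = 0.01451

0.0145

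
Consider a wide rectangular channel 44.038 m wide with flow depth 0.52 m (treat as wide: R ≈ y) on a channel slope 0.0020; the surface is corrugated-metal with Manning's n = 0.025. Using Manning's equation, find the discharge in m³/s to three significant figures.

26.5 m³/s

A = b·y = 44.038 × 0.52 = 22.90 m²
Wide channel: R ≈ y = 0.52 m
Q = (1/n)·A·R^(2/3)·S^(1/2) = (1/0.025) × 22.90 × 0.5200^(2/3) × 0.0020^(1/2) = 26.49 m³/s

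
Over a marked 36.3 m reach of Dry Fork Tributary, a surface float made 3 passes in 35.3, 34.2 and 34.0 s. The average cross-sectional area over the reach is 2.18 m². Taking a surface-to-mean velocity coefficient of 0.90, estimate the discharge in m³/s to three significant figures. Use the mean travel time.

t̄ = (35.3 + 34.2 + 34.0) / 3 = 34.5 s
v_surface = L / t̄ = 36.3 / 34.5 = 1.052 m/s
v_mean = 0.90 × 1.052 = 0.9470 m/s
Q = A × v_mean = 2.18 × 0.9470 = 2.064 m³/s

2.06 m³/s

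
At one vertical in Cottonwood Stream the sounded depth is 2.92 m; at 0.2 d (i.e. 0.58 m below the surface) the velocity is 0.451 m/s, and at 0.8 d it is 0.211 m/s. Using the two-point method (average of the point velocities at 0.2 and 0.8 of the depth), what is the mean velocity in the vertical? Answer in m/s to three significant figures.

0.331 m/s

v̄ = (0.451 + 0.211) / 2 = 0.3310 m/s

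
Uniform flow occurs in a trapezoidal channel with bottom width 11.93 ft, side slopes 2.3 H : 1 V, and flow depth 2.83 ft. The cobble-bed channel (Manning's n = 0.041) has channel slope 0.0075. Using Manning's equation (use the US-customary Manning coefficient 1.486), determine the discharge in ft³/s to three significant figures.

A = (b + z·y)·y = (11.93 + 2.3×2.83)×2.83 = 52.18 ft²
P = b + 2y√(1+z²) = 11.93 + 2×2.83×√(1+2.3²) = 26.13 ft
R = A/P = 52.18/26.13 = 1.997 ft
Q = (1.486/n)·A·R^(2/3)·S^(1/2) = (1.486/0.041) × 52.18 × 1.997^(2/3) × 0.0075^(1/2) = 259.8 ft³/s

260 ft³/s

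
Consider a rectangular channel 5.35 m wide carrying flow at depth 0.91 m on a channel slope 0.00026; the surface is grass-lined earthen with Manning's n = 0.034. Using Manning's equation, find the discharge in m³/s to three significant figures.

A = b·y = 5.35 × 0.91 = 4.869 m²
P = b + 2y = 5.35 + 2×0.91 = 7.170 m
R = A/P = 4.869/7.170 = 0.6790 m
Q = (1/n)·A·R^(2/3)·S^(1/2) = (1/0.034) × 4.869 × 0.6790^(2/3) × 0.00026^(1/2) = 1.784 m³/s

1.78 m³/s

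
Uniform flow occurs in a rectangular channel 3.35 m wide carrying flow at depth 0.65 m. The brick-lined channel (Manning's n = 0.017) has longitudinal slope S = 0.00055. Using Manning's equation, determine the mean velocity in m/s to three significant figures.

0.832 m/s

A = b·y = 3.35 × 0.65 = 2.178 m²
P = b + 2y = 3.35 + 2×0.65 = 4.650 m
R = A/P = 2.178/4.650 = 0.4683 m
Q = (1/n)·A·R^(2/3)·S^(1/2) = (1/0.017) × 2.178 × 0.4683^(2/3) × 0.00055^(1/2) = 1.811 m³/s
V = Q/A = 1.811/2.178 = 0.8319 m/s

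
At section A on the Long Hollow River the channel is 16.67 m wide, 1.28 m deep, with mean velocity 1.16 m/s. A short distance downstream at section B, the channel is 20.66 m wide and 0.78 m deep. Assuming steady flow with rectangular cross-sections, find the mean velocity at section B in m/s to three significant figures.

1.54 m/s

Q = A₁V₁ = (16.67×1.28) × 1.16 = 24.75 m³/s
A₂ = 20.66 × 0.78 = 16.11 m²
V₂ = Q/A₂ = 24.75/16.11 = 1.536 m/s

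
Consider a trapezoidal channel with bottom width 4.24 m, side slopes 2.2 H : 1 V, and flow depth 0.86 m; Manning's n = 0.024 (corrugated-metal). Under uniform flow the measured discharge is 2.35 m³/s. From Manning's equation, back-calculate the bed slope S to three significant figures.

0.000213

A = (b + z·y)·y = (4.24 + 2.2×0.86)×0.86 = 5.274 m²
P = b + 2y√(1+z²) = 4.24 + 2×0.86×√(1+2.2²) = 8.397 m
R = A/P = 5.274/8.397 = 0.6281 m
S = (Q·n / (1·A·R^(2/3)))² = (2.35×0.024 / (1×5.274×0.7334))² = 0.0002127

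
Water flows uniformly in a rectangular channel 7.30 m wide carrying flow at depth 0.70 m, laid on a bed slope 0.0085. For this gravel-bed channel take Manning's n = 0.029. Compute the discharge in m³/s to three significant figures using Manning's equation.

11.4 m³/s

A = b·y = 7.30 × 0.70 = 5.110 m²
P = b + 2y = 7.30 + 2×0.70 = 8.700 m
R = A/P = 5.110/8.700 = 0.5874 m
Q = (1/n)·A·R^(2/3)·S^(1/2) = (1/0.029) × 5.110 × 0.5874^(2/3) × 0.0085^(1/2) = 11.39 m³/s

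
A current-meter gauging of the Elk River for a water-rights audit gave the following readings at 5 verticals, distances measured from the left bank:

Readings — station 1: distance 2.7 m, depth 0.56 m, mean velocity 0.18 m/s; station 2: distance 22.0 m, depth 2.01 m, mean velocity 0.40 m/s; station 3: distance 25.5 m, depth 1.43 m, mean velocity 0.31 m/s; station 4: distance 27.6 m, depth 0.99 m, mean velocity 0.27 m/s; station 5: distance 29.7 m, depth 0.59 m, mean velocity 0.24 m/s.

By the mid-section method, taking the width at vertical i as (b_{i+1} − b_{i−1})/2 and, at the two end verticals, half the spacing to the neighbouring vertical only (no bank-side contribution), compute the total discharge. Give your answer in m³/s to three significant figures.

12.1 m³/s

w_1 = (22.0 − 2.7)/2 = 9.65 m; q_1 = 0.18 × 0.56 × 9.65 = 0.9727 m³/s
w_2 = (25.5 − 2.7)/2 = 11.4 m; q_2 = 0.40 × 2.01 × 11.4 = 9.166 m³/s
w_3 = (27.6 − 22.0)/2 = 2.8 m; q_3 = 0.31 × 1.43 × 2.8 = 1.241 m³/s
w_4 = (29.7 − 25.5)/2 = 2.1 m; q_4 = 0.27 × 0.99 × 2.1 = 0.5613 m³/s
w_5 = (29.7 − 27.6)/2 = 1.05 m; q_5 = 0.24 × 0.59 × 1.05 = 0.1487 m³/s
Q = Σ qᵢ = 12.09 m³/s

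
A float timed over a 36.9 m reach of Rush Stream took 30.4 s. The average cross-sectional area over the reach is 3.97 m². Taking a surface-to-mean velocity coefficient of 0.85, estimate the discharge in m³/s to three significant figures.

v_surface = L / t̄ = 36.9 / 30.4 = 1.214 m/s
v_mean = 0.85 × 1.214 = 1.032 m/s
Q = A × v_mean = 3.97 × 1.032 = 4.096 m³/s

4.10 m³/s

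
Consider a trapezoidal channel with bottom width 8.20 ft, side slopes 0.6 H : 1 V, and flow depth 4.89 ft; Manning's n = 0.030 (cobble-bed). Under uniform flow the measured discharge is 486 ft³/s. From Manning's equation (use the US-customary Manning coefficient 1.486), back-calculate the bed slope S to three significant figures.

A = (b + z·y)·y = (8.20 + 0.6×4.89)×4.89 = 54.45 ft²
P = b + 2y√(1+z²) = 8.20 + 2×4.89×√(1+0.6²) = 19.61 ft
R = A/P = 54.45/19.61 = 2.777 ft
S = (Q·n / (1.486·A·R^(2/3)))² = (486×0.030 / (1.486×54.45×1.976))² = 0.008320

0.00832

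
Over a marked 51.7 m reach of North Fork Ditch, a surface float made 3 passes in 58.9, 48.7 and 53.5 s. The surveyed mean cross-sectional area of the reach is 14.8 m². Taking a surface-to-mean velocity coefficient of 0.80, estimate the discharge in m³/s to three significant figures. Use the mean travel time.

11.4 m³/s

t̄ = (58.9 + 48.7 + 53.5) / 3 = 53.7 s
v_surface = L / t̄ = 51.7 / 53.7 = 0.9628 m/s
v_mean = 0.80 × 0.9628 = 0.7702 m/s
Q = A × v_mean = 14.8 × 0.7702 = 11.40 m³/s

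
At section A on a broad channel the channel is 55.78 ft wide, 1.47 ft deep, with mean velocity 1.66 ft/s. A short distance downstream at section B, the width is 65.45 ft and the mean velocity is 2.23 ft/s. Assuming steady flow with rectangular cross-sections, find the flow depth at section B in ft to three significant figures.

Q = A₁V₁ = (55.78×1.47) × 1.66 = 136.1 ft³/s
d₂ = Q/(b₂ V₂) = 136.1/(65.45×2.23) = 0.9326 ft

0.933 ft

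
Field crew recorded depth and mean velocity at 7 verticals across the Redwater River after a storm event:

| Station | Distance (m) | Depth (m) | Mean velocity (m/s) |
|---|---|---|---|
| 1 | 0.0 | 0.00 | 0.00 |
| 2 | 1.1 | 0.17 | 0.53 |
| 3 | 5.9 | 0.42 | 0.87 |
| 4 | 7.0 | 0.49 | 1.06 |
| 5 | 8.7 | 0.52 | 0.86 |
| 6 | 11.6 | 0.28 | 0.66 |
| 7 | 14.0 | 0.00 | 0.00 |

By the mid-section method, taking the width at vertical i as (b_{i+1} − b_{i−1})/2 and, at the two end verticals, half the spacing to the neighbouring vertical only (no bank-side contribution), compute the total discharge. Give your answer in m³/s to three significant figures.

3.59 m³/s

w_2 = (5.9 − 0.0)/2 = 2.95 m; q_2 = 0.53 × 0.17 × 2.95 = 0.2658 m³/s
w_3 = (7.0 − 1.1)/2 = 2.95 m; q_3 = 0.87 × 0.42 × 2.95 = 1.078 m³/s
w_4 = (8.7 − 5.9)/2 = 1.4 m; q_4 = 1.06 × 0.49 × 1.4 = 0.7272 m³/s
w_5 = (11.6 − 7.0)/2 = 2.3 m; q_5 = 0.86 × 0.52 × 2.3 = 1.029 m³/s
w_6 = (14.0 − 8.7)/2 = 2.65 m; q_6 = 0.66 × 0.28 × 2.65 = 0.4897 m³/s
Stations 1, 7 contribute zero (depth or velocity is 0).
Q = Σ qᵢ = 3.589 m³/s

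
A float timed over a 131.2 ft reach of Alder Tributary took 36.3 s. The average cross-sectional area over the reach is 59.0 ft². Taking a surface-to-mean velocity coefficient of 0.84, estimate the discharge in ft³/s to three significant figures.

179 ft³/s

v_surface = L / t̄ = 131.2 / 36.3 = 3.614 ft/s
v_mean = 0.84 × 3.614 = 3.036 ft/s
Q = A × v_mean = 59.0 × 3.036 = 179.1 ft³/s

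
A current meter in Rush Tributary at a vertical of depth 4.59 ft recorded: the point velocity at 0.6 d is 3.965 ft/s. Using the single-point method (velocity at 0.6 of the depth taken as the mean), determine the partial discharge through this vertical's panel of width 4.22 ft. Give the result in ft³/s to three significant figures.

v̄ = v₀.₆ = 3.965 ft/s
q = v̄ × d × w = 3.965 × 4.59 × 4.22 = 76.80 ft³/s

76.8 ft³/s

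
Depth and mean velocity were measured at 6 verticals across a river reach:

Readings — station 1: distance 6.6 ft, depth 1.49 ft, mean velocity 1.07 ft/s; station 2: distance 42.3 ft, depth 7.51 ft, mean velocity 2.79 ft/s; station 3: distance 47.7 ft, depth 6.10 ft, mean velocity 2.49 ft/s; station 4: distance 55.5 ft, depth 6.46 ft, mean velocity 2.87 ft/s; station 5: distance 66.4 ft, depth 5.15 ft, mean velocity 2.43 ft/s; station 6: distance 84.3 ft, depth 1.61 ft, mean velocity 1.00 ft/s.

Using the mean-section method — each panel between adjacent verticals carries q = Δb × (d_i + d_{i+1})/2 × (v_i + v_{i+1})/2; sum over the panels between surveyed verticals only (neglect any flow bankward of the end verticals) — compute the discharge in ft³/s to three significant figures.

810 ft³/s

Panel 1-2: Δb = 35.7 ft, d̄ = (1.49+7.51)/2 = 4.5, v̄ = (1.07+2.79)/2 = 1.93 → q = 35.7×4.5×1.93 = 310.1 ft³/s
Panel 2-3: Δb = 5.4 ft, d̄ = (7.51+6.10)/2 = 6.805, v̄ = (2.79+2.49)/2 = 2.64 → q = 5.4×6.805×2.64 = 97.01 ft³/s
Panel 3-4: Δb = 7.8 ft, d̄ = (6.10+6.46)/2 = 6.28, v̄ = (2.49+2.87)/2 = 2.68 → q = 7.8×6.28×2.68 = 131.3 ft³/s
Panel 4-5: Δb = 10.9 ft, d̄ = (6.46+5.15)/2 = 5.805, v̄ = (2.87+2.43)/2 = 2.65 → q = 10.9×5.805×2.65 = 167.7 ft³/s
Panel 5-6: Δb = 17.9 ft, d̄ = (5.15+1.61)/2 = 3.38, v̄ = (2.43+1.00)/2 = 1.715 → q = 17.9×3.38×1.715 = 103.8 ft³/s
Q = Σ q = 809.8 ft³/s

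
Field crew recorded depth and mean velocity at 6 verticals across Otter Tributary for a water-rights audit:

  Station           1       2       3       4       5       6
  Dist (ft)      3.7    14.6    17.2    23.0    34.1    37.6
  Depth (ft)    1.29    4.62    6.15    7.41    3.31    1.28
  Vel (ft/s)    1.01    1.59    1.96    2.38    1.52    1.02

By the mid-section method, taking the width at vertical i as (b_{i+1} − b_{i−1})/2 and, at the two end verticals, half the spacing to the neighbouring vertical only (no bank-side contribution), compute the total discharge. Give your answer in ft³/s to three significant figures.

w_1 = (14.6 − 3.7)/2 = 5.45 ft; q_1 = 1.01 × 1.29 × 5.45 = 7.101 ft³/s
w_2 = (17.2 − 3.7)/2 = 6.75 ft; q_2 = 1.59 × 4.62 × 6.75 = 49.58 ft³/s
w_3 = (23.0 − 14.6)/2 = 4.2 ft; q_3 = 1.96 × 6.15 × 4.2 = 50.63 ft³/s
w_4 = (34.1 − 17.2)/2 = 8.45 ft; q_4 = 2.38 × 7.41 × 8.45 = 149.0 ft³/s
w_5 = (37.6 − 23.0)/2 = 7.3 ft; q_5 = 1.52 × 3.31 × 7.3 = 36.73 ft³/s
w_6 = (37.6 − 34.1)/2 = 1.75 ft; q_6 = 1.02 × 1.28 × 1.75 = 2.285 ft³/s
Q = Σ qᵢ = 295.3 ft³/s

295 ft³/s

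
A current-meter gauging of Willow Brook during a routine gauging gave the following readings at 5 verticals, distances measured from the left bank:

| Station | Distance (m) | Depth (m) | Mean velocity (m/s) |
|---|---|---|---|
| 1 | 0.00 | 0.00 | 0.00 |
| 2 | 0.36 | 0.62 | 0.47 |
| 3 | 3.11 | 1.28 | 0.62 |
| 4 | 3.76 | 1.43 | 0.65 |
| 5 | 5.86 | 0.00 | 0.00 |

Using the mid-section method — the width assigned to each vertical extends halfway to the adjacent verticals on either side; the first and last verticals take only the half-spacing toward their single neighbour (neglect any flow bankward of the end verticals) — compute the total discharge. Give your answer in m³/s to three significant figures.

3.08 m³/s

w_2 = (3.11 − 0.00)/2 = 1.555 m; q_2 = 0.47 × 0.62 × 1.555 = 0.4531 m³/s
w_3 = (3.76 − 0.36)/2 = 1.7 m; q_3 = 0.62 × 1.28 × 1.7 = 1.349 m³/s
w_4 = (5.86 − 3.11)/2 = 1.375 m; q_4 = 0.65 × 1.43 × 1.375 = 1.278 m³/s
Stations 1, 5 contribute zero (depth or velocity is 0).
Q = Σ qᵢ = 3.080 m³/s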